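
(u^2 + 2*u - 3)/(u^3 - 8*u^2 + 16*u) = (u^2 + 2*u - 3)/(u*(u^2 - 8*u + 16))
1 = 1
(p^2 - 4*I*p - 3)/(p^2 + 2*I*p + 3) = (p - 3*I)/(p + 3*I)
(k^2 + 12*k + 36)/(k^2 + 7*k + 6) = (k + 6)/(k + 1)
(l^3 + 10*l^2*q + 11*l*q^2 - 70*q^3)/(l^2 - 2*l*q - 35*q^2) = (-l^2 - 5*l*q + 14*q^2)/(-l + 7*q)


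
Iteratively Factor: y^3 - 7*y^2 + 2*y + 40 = (y - 5)*(y^2 - 2*y - 8) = (y - 5)*(y + 2)*(y - 4)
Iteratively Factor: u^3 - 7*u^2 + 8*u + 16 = (u - 4)*(u^2 - 3*u - 4) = (u - 4)^2*(u + 1)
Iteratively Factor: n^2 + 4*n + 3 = (n + 3)*(n + 1)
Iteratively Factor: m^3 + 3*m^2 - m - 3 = (m + 3)*(m^2 - 1) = (m - 1)*(m + 3)*(m + 1)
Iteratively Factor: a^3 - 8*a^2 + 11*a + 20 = (a - 5)*(a^2 - 3*a - 4) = (a - 5)*(a + 1)*(a - 4)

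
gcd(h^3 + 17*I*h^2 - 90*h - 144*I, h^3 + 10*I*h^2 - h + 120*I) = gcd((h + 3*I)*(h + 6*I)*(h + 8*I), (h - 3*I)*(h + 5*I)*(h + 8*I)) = h + 8*I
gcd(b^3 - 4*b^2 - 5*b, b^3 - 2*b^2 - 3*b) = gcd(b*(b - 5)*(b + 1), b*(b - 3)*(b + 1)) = b^2 + b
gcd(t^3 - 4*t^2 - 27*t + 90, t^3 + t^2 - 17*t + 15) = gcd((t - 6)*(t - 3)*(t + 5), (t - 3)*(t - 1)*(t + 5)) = t^2 + 2*t - 15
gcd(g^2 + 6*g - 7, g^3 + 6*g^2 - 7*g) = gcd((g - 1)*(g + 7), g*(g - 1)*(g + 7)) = g^2 + 6*g - 7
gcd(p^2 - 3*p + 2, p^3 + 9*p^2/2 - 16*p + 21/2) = p - 1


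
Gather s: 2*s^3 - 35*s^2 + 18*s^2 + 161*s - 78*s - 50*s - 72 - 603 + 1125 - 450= 2*s^3 - 17*s^2 + 33*s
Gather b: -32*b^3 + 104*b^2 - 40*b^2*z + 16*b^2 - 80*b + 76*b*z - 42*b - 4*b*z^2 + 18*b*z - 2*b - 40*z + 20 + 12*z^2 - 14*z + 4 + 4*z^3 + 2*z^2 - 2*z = -32*b^3 + b^2*(120 - 40*z) + b*(-4*z^2 + 94*z - 124) + 4*z^3 + 14*z^2 - 56*z + 24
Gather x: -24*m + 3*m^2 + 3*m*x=3*m^2 + 3*m*x - 24*m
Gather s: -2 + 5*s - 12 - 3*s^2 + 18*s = -3*s^2 + 23*s - 14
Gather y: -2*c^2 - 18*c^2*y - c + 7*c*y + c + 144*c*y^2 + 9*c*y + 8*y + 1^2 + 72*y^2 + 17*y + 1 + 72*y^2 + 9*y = -2*c^2 + y^2*(144*c + 144) + y*(-18*c^2 + 16*c + 34) + 2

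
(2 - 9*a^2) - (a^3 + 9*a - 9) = -a^3 - 9*a^2 - 9*a + 11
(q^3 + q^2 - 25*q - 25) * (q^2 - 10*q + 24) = q^5 - 9*q^4 - 11*q^3 + 249*q^2 - 350*q - 600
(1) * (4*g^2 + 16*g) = 4*g^2 + 16*g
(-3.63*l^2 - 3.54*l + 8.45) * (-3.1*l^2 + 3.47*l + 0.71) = 11.253*l^4 - 1.6221*l^3 - 41.0561*l^2 + 26.8081*l + 5.9995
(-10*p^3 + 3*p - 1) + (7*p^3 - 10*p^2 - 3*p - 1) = -3*p^3 - 10*p^2 - 2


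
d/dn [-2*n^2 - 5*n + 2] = -4*n - 5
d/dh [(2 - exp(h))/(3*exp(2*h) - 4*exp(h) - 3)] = (3*exp(2*h) - 12*exp(h) + 11)*exp(h)/(9*exp(4*h) - 24*exp(3*h) - 2*exp(2*h) + 24*exp(h) + 9)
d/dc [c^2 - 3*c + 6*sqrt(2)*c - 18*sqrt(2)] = 2*c - 3 + 6*sqrt(2)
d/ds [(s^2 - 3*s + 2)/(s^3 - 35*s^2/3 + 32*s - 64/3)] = 9*s*(4 - s)/(9*s^4 - 192*s^3 + 1408*s^2 - 4096*s + 4096)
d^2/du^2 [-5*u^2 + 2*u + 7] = -10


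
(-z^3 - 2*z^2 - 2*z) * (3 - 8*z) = 8*z^4 + 13*z^3 + 10*z^2 - 6*z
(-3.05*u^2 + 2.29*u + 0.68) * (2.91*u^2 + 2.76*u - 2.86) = -8.8755*u^4 - 1.7541*u^3 + 17.0222*u^2 - 4.6726*u - 1.9448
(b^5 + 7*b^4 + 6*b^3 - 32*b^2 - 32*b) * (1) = b^5 + 7*b^4 + 6*b^3 - 32*b^2 - 32*b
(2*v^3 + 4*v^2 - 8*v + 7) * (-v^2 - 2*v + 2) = -2*v^5 - 8*v^4 + 4*v^3 + 17*v^2 - 30*v + 14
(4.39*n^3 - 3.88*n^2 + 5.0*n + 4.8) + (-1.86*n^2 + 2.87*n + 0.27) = 4.39*n^3 - 5.74*n^2 + 7.87*n + 5.07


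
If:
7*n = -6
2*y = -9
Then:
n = -6/7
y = -9/2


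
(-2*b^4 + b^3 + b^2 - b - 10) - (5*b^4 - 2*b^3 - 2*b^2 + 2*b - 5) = -7*b^4 + 3*b^3 + 3*b^2 - 3*b - 5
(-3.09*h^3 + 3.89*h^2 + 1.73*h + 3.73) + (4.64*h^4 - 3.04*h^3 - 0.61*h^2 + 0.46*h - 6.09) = 4.64*h^4 - 6.13*h^3 + 3.28*h^2 + 2.19*h - 2.36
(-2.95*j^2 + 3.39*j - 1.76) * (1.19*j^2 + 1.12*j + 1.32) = -3.5105*j^4 + 0.730099999999999*j^3 - 2.1916*j^2 + 2.5036*j - 2.3232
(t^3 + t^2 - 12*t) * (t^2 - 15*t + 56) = t^5 - 14*t^4 + 29*t^3 + 236*t^2 - 672*t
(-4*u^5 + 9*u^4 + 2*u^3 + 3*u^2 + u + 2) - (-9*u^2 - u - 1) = -4*u^5 + 9*u^4 + 2*u^3 + 12*u^2 + 2*u + 3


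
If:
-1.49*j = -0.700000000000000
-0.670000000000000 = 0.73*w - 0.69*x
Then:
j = 0.47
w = 0.945205479452055*x - 0.917808219178082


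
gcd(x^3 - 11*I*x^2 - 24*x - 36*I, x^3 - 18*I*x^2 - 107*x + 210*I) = x - 6*I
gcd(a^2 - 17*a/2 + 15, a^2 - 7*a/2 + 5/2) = a - 5/2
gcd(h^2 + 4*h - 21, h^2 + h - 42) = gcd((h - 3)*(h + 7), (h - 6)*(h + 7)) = h + 7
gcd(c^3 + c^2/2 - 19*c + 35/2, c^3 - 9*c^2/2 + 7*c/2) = c^2 - 9*c/2 + 7/2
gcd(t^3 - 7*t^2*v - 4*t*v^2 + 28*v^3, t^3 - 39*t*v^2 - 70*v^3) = t^2 - 5*t*v - 14*v^2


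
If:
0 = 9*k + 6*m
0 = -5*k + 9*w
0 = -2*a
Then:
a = 0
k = 9*w/5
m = -27*w/10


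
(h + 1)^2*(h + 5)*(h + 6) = h^4 + 13*h^3 + 53*h^2 + 71*h + 30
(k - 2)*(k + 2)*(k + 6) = k^3 + 6*k^2 - 4*k - 24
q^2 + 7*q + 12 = (q + 3)*(q + 4)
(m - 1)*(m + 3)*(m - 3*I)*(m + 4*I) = m^4 + 2*m^3 + I*m^3 + 9*m^2 + 2*I*m^2 + 24*m - 3*I*m - 36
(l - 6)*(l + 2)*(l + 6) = l^3 + 2*l^2 - 36*l - 72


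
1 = 1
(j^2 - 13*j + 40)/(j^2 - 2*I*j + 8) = (j^2 - 13*j + 40)/(j^2 - 2*I*j + 8)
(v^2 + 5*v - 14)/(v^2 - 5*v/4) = 4*(v^2 + 5*v - 14)/(v*(4*v - 5))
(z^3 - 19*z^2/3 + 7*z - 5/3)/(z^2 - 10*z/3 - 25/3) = (3*z^2 - 4*z + 1)/(3*z + 5)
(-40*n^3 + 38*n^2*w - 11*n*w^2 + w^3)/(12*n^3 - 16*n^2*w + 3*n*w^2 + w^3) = (20*n^2 - 9*n*w + w^2)/(-6*n^2 + 5*n*w + w^2)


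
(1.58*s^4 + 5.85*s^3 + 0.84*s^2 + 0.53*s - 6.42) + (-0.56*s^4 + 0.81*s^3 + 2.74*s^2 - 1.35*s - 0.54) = 1.02*s^4 + 6.66*s^3 + 3.58*s^2 - 0.82*s - 6.96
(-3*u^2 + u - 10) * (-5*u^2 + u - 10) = 15*u^4 - 8*u^3 + 81*u^2 - 20*u + 100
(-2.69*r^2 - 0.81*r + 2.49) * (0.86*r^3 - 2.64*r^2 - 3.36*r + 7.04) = -2.3134*r^5 + 6.405*r^4 + 13.3182*r^3 - 22.7896*r^2 - 14.0688*r + 17.5296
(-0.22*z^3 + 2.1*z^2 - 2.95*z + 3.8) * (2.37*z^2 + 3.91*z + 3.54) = -0.5214*z^5 + 4.1168*z^4 + 0.440699999999999*z^3 + 4.9055*z^2 + 4.415*z + 13.452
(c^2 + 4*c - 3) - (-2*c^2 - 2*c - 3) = 3*c^2 + 6*c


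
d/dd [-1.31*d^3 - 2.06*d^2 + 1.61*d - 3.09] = -3.93*d^2 - 4.12*d + 1.61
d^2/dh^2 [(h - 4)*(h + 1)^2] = 6*h - 4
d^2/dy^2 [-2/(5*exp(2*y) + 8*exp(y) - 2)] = 8*((5*exp(y) + 2)*(5*exp(2*y) + 8*exp(y) - 2) - 2*(5*exp(y) + 4)^2*exp(y))*exp(y)/(5*exp(2*y) + 8*exp(y) - 2)^3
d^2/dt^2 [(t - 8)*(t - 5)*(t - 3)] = 6*t - 32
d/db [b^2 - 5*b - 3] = 2*b - 5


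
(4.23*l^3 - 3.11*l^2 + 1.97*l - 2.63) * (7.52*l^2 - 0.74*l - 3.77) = 31.8096*l^5 - 26.5174*l^4 + 1.1687*l^3 - 9.5107*l^2 - 5.4807*l + 9.9151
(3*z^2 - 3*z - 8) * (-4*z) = -12*z^3 + 12*z^2 + 32*z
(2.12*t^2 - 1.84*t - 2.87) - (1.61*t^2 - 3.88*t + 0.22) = 0.51*t^2 + 2.04*t - 3.09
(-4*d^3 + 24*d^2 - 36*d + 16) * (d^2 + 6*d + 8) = -4*d^5 + 76*d^3 - 8*d^2 - 192*d + 128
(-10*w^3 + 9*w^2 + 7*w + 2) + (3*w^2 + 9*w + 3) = -10*w^3 + 12*w^2 + 16*w + 5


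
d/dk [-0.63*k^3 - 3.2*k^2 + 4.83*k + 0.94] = -1.89*k^2 - 6.4*k + 4.83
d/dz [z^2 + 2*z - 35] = 2*z + 2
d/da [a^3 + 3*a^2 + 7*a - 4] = 3*a^2 + 6*a + 7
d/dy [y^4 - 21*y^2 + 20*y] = 4*y^3 - 42*y + 20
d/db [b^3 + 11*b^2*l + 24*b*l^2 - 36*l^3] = 3*b^2 + 22*b*l + 24*l^2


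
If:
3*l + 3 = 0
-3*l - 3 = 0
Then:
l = -1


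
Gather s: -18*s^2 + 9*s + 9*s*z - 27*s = -18*s^2 + s*(9*z - 18)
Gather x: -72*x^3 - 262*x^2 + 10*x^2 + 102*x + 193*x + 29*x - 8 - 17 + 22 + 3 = -72*x^3 - 252*x^2 + 324*x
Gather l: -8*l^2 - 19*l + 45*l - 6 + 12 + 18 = -8*l^2 + 26*l + 24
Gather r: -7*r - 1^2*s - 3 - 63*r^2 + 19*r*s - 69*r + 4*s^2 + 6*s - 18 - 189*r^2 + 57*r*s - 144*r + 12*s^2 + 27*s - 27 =-252*r^2 + r*(76*s - 220) + 16*s^2 + 32*s - 48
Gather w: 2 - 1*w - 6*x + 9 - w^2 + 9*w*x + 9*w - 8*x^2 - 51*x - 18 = -w^2 + w*(9*x + 8) - 8*x^2 - 57*x - 7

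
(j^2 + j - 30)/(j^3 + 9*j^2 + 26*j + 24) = (j^2 + j - 30)/(j^3 + 9*j^2 + 26*j + 24)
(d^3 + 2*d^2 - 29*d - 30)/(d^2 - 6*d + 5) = (d^2 + 7*d + 6)/(d - 1)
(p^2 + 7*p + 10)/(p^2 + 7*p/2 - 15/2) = 2*(p + 2)/(2*p - 3)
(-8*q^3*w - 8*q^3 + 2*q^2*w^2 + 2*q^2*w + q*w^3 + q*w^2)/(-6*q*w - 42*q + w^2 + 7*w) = q*(8*q^2*w + 8*q^2 - 2*q*w^2 - 2*q*w - w^3 - w^2)/(6*q*w + 42*q - w^2 - 7*w)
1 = 1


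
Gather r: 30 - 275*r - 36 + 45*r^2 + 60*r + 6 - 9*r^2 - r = 36*r^2 - 216*r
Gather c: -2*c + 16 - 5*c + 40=56 - 7*c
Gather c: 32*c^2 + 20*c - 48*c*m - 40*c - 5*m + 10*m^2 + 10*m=32*c^2 + c*(-48*m - 20) + 10*m^2 + 5*m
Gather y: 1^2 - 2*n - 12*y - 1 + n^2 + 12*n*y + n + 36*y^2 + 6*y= n^2 - n + 36*y^2 + y*(12*n - 6)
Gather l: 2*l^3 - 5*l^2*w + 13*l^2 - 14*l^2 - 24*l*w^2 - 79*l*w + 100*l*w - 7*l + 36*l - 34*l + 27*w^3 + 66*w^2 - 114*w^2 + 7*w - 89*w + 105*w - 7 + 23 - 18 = 2*l^3 + l^2*(-5*w - 1) + l*(-24*w^2 + 21*w - 5) + 27*w^3 - 48*w^2 + 23*w - 2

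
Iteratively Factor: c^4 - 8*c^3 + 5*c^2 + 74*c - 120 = (c - 2)*(c^3 - 6*c^2 - 7*c + 60) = (c - 4)*(c - 2)*(c^2 - 2*c - 15) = (c - 4)*(c - 2)*(c + 3)*(c - 5)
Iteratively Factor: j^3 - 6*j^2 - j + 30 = (j - 3)*(j^2 - 3*j - 10) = (j - 5)*(j - 3)*(j + 2)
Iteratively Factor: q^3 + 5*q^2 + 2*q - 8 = (q + 4)*(q^2 + q - 2) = (q + 2)*(q + 4)*(q - 1)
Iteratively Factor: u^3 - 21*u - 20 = (u + 1)*(u^2 - u - 20) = (u - 5)*(u + 1)*(u + 4)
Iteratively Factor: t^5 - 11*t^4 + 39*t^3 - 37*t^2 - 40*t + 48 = (t - 4)*(t^4 - 7*t^3 + 11*t^2 + 7*t - 12) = (t - 4)*(t + 1)*(t^3 - 8*t^2 + 19*t - 12) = (t - 4)^2*(t + 1)*(t^2 - 4*t + 3) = (t - 4)^2*(t - 3)*(t + 1)*(t - 1)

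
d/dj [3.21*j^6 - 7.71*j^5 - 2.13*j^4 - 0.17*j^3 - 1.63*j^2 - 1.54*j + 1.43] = 19.26*j^5 - 38.55*j^4 - 8.52*j^3 - 0.51*j^2 - 3.26*j - 1.54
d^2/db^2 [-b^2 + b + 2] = -2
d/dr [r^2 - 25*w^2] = 2*r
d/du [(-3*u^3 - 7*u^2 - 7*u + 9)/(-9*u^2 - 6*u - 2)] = (27*u^4 + 36*u^3 - 3*u^2 + 190*u + 68)/(81*u^4 + 108*u^3 + 72*u^2 + 24*u + 4)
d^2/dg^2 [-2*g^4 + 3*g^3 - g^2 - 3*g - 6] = -24*g^2 + 18*g - 2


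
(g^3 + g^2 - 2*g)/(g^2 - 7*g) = (g^2 + g - 2)/(g - 7)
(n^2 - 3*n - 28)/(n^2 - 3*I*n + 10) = (n^2 - 3*n - 28)/(n^2 - 3*I*n + 10)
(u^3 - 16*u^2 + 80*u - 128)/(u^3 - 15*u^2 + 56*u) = (u^2 - 8*u + 16)/(u*(u - 7))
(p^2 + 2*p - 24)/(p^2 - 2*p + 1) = (p^2 + 2*p - 24)/(p^2 - 2*p + 1)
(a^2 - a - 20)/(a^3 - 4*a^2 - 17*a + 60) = 1/(a - 3)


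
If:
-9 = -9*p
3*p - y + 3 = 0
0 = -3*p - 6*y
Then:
No Solution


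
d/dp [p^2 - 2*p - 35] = 2*p - 2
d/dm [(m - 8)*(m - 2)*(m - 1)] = 3*m^2 - 22*m + 26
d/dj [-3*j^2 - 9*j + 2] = -6*j - 9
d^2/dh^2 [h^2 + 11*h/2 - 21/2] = 2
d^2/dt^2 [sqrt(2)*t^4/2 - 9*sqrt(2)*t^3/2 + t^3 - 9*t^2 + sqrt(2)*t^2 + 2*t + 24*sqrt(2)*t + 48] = 6*sqrt(2)*t^2 - 27*sqrt(2)*t + 6*t - 18 + 2*sqrt(2)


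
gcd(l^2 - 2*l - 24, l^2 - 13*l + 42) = l - 6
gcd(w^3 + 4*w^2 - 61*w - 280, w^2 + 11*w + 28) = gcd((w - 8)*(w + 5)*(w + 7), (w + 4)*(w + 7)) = w + 7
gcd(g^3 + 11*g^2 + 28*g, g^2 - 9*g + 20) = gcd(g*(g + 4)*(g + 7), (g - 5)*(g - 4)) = 1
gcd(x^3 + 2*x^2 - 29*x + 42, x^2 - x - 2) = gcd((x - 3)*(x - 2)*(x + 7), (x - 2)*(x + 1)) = x - 2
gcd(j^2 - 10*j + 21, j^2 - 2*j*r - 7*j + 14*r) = j - 7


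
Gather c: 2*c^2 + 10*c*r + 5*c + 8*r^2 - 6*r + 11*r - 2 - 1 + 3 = 2*c^2 + c*(10*r + 5) + 8*r^2 + 5*r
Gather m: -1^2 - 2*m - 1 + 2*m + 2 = 0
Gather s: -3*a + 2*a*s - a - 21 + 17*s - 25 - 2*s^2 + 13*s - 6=-4*a - 2*s^2 + s*(2*a + 30) - 52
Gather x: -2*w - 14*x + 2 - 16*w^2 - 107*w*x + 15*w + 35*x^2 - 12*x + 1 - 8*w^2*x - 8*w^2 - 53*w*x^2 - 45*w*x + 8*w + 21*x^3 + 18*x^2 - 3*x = -24*w^2 + 21*w + 21*x^3 + x^2*(53 - 53*w) + x*(-8*w^2 - 152*w - 29) + 3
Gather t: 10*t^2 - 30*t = 10*t^2 - 30*t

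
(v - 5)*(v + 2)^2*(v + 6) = v^4 + 5*v^3 - 22*v^2 - 116*v - 120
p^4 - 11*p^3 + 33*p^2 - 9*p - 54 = (p - 6)*(p - 3)^2*(p + 1)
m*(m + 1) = m^2 + m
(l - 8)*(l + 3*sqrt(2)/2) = l^2 - 8*l + 3*sqrt(2)*l/2 - 12*sqrt(2)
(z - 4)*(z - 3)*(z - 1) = z^3 - 8*z^2 + 19*z - 12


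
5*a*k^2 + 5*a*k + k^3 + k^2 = k*(5*a + k)*(k + 1)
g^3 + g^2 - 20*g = g*(g - 4)*(g + 5)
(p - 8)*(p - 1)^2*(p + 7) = p^4 - 3*p^3 - 53*p^2 + 111*p - 56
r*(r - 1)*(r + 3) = r^3 + 2*r^2 - 3*r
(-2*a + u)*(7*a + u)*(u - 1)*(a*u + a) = -14*a^3*u^2 + 14*a^3 + 5*a^2*u^3 - 5*a^2*u + a*u^4 - a*u^2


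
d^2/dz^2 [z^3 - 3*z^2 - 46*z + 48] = 6*z - 6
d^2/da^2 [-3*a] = 0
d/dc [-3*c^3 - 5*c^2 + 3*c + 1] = -9*c^2 - 10*c + 3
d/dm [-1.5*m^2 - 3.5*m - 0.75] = -3.0*m - 3.5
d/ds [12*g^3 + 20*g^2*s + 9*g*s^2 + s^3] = 20*g^2 + 18*g*s + 3*s^2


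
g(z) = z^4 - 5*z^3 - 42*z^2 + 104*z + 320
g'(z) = 4*z^3 - 15*z^2 - 84*z + 104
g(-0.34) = 279.99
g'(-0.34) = 130.67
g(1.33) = 375.39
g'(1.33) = -24.84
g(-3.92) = -195.76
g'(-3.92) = -38.16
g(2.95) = 208.67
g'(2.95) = -171.65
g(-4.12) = -183.60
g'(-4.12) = -84.27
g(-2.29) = -50.87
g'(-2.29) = 169.66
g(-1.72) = 51.06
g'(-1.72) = 183.75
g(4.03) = -6.49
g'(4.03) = -216.33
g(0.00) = 320.00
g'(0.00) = 104.00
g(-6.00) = 560.00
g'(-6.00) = -796.00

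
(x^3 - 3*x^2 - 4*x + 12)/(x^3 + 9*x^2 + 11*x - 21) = (x^3 - 3*x^2 - 4*x + 12)/(x^3 + 9*x^2 + 11*x - 21)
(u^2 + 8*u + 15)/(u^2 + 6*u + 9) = (u + 5)/(u + 3)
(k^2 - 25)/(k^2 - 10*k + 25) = (k + 5)/(k - 5)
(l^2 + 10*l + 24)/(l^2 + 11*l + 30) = (l + 4)/(l + 5)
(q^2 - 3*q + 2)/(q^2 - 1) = (q - 2)/(q + 1)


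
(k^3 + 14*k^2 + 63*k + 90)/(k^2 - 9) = (k^2 + 11*k + 30)/(k - 3)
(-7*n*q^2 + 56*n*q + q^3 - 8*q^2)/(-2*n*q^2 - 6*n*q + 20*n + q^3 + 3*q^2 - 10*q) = q*(7*n*q - 56*n - q^2 + 8*q)/(2*n*q^2 + 6*n*q - 20*n - q^3 - 3*q^2 + 10*q)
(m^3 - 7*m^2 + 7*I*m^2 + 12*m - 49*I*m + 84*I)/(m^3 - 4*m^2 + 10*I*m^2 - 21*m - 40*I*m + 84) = (m - 3)/(m + 3*I)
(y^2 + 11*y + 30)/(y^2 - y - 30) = (y + 6)/(y - 6)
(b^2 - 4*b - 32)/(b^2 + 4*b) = (b - 8)/b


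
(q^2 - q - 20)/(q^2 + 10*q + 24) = (q - 5)/(q + 6)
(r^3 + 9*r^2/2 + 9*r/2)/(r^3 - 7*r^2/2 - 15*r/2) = (r + 3)/(r - 5)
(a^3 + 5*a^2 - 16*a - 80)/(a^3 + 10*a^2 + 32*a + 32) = (a^2 + a - 20)/(a^2 + 6*a + 8)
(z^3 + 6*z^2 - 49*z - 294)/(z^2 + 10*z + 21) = (z^2 - z - 42)/(z + 3)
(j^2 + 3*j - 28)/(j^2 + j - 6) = (j^2 + 3*j - 28)/(j^2 + j - 6)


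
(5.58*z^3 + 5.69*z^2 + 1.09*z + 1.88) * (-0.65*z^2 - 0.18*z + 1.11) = -3.627*z^5 - 4.7029*z^4 + 4.4611*z^3 + 4.8977*z^2 + 0.8715*z + 2.0868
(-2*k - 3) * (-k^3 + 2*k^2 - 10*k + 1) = 2*k^4 - k^3 + 14*k^2 + 28*k - 3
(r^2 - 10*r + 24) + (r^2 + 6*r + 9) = 2*r^2 - 4*r + 33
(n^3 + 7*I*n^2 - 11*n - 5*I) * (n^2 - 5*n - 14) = n^5 - 5*n^4 + 7*I*n^4 - 25*n^3 - 35*I*n^3 + 55*n^2 - 103*I*n^2 + 154*n + 25*I*n + 70*I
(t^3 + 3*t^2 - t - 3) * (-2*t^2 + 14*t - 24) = -2*t^5 + 8*t^4 + 20*t^3 - 80*t^2 - 18*t + 72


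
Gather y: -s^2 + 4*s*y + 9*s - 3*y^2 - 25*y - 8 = -s^2 + 9*s - 3*y^2 + y*(4*s - 25) - 8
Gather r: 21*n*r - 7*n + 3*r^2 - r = -7*n + 3*r^2 + r*(21*n - 1)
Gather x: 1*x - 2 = x - 2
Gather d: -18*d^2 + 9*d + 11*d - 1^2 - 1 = -18*d^2 + 20*d - 2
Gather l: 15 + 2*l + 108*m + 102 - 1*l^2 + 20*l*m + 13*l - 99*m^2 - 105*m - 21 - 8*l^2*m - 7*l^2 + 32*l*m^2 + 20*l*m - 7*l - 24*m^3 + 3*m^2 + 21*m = l^2*(-8*m - 8) + l*(32*m^2 + 40*m + 8) - 24*m^3 - 96*m^2 + 24*m + 96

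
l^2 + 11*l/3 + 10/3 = (l + 5/3)*(l + 2)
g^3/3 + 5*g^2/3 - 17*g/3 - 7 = (g/3 + 1/3)*(g - 3)*(g + 7)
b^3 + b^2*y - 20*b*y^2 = b*(b - 4*y)*(b + 5*y)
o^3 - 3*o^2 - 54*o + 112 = (o - 8)*(o - 2)*(o + 7)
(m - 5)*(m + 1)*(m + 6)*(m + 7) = m^4 + 9*m^3 - 15*m^2 - 233*m - 210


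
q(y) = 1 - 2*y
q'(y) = -2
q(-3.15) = 7.30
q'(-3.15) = -2.00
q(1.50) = -2.00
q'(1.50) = -2.00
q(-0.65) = 2.30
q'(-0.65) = -2.00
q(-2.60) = 6.20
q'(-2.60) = -2.00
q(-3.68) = 8.36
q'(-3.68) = -2.00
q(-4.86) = 10.72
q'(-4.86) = -2.00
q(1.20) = -1.40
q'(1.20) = -2.00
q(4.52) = -8.04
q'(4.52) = -2.00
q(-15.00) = 31.00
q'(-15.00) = -2.00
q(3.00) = -5.00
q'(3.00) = -2.00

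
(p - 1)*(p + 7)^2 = p^3 + 13*p^2 + 35*p - 49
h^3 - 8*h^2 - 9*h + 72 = (h - 8)*(h - 3)*(h + 3)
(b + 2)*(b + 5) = b^2 + 7*b + 10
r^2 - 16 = (r - 4)*(r + 4)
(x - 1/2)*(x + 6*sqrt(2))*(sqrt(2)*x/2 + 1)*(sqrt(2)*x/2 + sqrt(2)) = x^4/2 + 3*x^3/4 + 7*sqrt(2)*x^3/2 + 11*x^2/2 + 21*sqrt(2)*x^2/4 - 7*sqrt(2)*x/2 + 9*x - 6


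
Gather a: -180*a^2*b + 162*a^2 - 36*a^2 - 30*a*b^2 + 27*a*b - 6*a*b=a^2*(126 - 180*b) + a*(-30*b^2 + 21*b)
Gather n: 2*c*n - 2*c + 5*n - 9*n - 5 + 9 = -2*c + n*(2*c - 4) + 4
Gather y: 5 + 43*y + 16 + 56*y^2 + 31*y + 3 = 56*y^2 + 74*y + 24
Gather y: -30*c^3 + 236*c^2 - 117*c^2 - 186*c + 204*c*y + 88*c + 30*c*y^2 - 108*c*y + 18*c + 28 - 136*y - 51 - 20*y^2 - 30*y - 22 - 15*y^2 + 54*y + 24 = -30*c^3 + 119*c^2 - 80*c + y^2*(30*c - 35) + y*(96*c - 112) - 21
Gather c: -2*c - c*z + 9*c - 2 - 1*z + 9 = c*(7 - z) - z + 7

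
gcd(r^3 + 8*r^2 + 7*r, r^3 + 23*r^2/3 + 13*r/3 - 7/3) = r^2 + 8*r + 7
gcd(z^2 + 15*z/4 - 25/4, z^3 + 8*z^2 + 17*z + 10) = z + 5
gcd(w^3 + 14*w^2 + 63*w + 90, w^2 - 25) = w + 5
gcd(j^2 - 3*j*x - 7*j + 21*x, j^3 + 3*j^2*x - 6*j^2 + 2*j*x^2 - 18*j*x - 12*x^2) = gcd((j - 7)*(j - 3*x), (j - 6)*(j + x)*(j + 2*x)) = 1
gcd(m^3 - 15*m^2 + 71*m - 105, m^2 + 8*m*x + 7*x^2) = 1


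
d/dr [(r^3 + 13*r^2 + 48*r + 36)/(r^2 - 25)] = (r^4 - 123*r^2 - 722*r - 1200)/(r^4 - 50*r^2 + 625)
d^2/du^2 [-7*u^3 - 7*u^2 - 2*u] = -42*u - 14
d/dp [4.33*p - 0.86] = 4.33000000000000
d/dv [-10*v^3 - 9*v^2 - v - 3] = -30*v^2 - 18*v - 1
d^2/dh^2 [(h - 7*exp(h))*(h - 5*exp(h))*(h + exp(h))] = -11*h^2*exp(h) + 92*h*exp(2*h) - 44*h*exp(h) + 6*h + 315*exp(3*h) + 92*exp(2*h) - 22*exp(h)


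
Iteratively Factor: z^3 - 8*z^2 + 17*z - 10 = (z - 5)*(z^2 - 3*z + 2) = (z - 5)*(z - 1)*(z - 2)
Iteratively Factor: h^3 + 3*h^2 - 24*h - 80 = (h + 4)*(h^2 - h - 20) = (h - 5)*(h + 4)*(h + 4)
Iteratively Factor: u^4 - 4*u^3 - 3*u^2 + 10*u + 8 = (u - 2)*(u^3 - 2*u^2 - 7*u - 4) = (u - 4)*(u - 2)*(u^2 + 2*u + 1) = (u - 4)*(u - 2)*(u + 1)*(u + 1)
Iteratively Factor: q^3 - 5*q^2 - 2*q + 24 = (q - 3)*(q^2 - 2*q - 8) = (q - 3)*(q + 2)*(q - 4)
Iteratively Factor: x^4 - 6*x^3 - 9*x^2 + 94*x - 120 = (x + 4)*(x^3 - 10*x^2 + 31*x - 30) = (x - 2)*(x + 4)*(x^2 - 8*x + 15) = (x - 3)*(x - 2)*(x + 4)*(x - 5)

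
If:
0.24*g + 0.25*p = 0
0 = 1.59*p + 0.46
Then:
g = 0.30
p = -0.29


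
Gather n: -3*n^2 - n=-3*n^2 - n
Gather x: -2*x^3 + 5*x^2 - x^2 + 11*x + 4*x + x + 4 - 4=-2*x^3 + 4*x^2 + 16*x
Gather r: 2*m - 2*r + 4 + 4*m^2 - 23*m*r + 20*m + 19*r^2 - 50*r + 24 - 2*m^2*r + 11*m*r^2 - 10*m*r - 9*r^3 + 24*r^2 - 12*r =4*m^2 + 22*m - 9*r^3 + r^2*(11*m + 43) + r*(-2*m^2 - 33*m - 64) + 28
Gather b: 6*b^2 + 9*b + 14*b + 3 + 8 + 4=6*b^2 + 23*b + 15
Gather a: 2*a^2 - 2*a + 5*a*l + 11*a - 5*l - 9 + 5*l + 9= 2*a^2 + a*(5*l + 9)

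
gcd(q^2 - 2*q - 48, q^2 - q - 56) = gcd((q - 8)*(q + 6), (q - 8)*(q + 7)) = q - 8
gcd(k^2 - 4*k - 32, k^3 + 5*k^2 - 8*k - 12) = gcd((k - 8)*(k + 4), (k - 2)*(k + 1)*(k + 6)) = 1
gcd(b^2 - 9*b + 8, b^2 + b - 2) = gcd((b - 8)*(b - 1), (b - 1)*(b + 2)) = b - 1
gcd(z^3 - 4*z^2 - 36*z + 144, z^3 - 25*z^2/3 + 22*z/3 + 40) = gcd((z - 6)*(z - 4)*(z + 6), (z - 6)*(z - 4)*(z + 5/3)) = z^2 - 10*z + 24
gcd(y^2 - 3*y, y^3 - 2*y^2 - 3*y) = y^2 - 3*y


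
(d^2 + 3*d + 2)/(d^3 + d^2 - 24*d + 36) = (d^2 + 3*d + 2)/(d^3 + d^2 - 24*d + 36)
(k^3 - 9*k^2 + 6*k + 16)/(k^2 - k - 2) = k - 8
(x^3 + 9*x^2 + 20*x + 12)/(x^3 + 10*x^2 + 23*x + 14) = (x + 6)/(x + 7)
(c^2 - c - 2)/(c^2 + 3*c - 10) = (c + 1)/(c + 5)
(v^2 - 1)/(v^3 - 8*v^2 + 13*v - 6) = (v + 1)/(v^2 - 7*v + 6)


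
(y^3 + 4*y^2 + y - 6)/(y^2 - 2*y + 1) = (y^2 + 5*y + 6)/(y - 1)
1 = 1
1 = 1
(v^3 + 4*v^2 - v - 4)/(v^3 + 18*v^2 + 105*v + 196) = (v^2 - 1)/(v^2 + 14*v + 49)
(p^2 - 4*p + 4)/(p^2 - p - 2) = (p - 2)/(p + 1)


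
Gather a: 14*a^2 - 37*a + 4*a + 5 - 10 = 14*a^2 - 33*a - 5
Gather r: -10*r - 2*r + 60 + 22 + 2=84 - 12*r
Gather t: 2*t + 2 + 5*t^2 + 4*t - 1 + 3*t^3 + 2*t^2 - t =3*t^3 + 7*t^2 + 5*t + 1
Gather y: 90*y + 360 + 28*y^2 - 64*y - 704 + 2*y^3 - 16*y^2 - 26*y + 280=2*y^3 + 12*y^2 - 64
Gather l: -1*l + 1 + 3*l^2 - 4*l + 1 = 3*l^2 - 5*l + 2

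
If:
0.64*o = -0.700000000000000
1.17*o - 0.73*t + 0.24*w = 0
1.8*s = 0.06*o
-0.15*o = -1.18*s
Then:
No Solution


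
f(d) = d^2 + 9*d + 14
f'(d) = 2*d + 9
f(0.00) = 14.00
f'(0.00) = 9.00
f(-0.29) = 11.47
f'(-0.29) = 8.42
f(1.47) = 29.39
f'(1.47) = 11.94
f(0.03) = 14.27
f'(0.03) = 9.06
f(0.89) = 22.80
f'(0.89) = 10.78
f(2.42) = 41.64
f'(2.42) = 13.84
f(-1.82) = 0.93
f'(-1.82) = 5.36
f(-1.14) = 5.04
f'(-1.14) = 6.72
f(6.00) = 104.00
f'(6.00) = 21.00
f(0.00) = 14.00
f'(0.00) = 9.00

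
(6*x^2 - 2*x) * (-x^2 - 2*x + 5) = -6*x^4 - 10*x^3 + 34*x^2 - 10*x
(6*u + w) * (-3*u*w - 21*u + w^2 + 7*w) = -18*u^2*w - 126*u^2 + 3*u*w^2 + 21*u*w + w^3 + 7*w^2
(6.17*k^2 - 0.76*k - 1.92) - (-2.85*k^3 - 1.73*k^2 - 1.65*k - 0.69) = 2.85*k^3 + 7.9*k^2 + 0.89*k - 1.23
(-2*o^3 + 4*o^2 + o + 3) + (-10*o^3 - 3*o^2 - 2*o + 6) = -12*o^3 + o^2 - o + 9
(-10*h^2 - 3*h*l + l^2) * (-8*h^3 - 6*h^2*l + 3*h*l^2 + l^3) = 80*h^5 + 84*h^4*l - 20*h^3*l^2 - 25*h^2*l^3 + l^5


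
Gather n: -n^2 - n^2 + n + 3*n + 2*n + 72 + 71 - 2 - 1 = -2*n^2 + 6*n + 140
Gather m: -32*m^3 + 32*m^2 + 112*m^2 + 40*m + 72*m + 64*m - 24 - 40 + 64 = -32*m^3 + 144*m^2 + 176*m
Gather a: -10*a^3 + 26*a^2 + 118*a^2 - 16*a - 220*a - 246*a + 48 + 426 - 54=-10*a^3 + 144*a^2 - 482*a + 420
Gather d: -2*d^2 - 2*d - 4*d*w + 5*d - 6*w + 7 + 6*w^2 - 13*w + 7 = -2*d^2 + d*(3 - 4*w) + 6*w^2 - 19*w + 14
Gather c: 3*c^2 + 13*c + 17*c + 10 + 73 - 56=3*c^2 + 30*c + 27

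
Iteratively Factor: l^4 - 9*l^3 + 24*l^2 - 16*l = (l - 4)*(l^3 - 5*l^2 + 4*l) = (l - 4)*(l - 1)*(l^2 - 4*l) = (l - 4)^2*(l - 1)*(l)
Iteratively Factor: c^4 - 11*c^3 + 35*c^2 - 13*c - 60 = (c - 3)*(c^3 - 8*c^2 + 11*c + 20) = (c - 5)*(c - 3)*(c^2 - 3*c - 4) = (c - 5)*(c - 4)*(c - 3)*(c + 1)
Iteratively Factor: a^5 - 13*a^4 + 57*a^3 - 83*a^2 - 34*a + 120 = (a - 5)*(a^4 - 8*a^3 + 17*a^2 + 2*a - 24) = (a - 5)*(a - 2)*(a^3 - 6*a^2 + 5*a + 12) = (a - 5)*(a - 4)*(a - 2)*(a^2 - 2*a - 3) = (a - 5)*(a - 4)*(a - 2)*(a + 1)*(a - 3)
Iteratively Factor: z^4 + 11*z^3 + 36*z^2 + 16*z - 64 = (z + 4)*(z^3 + 7*z^2 + 8*z - 16) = (z + 4)^2*(z^2 + 3*z - 4) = (z - 1)*(z + 4)^2*(z + 4)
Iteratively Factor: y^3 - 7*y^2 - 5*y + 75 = (y - 5)*(y^2 - 2*y - 15) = (y - 5)^2*(y + 3)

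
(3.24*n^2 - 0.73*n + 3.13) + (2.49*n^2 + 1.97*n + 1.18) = 5.73*n^2 + 1.24*n + 4.31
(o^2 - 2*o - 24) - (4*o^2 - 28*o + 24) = -3*o^2 + 26*o - 48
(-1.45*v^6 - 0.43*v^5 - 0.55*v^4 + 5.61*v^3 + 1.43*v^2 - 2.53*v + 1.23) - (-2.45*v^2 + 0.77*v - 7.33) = -1.45*v^6 - 0.43*v^5 - 0.55*v^4 + 5.61*v^3 + 3.88*v^2 - 3.3*v + 8.56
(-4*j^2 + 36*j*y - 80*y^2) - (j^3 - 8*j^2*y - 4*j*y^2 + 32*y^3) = -j^3 + 8*j^2*y - 4*j^2 + 4*j*y^2 + 36*j*y - 32*y^3 - 80*y^2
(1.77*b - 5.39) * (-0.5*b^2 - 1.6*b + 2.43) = -0.885*b^3 - 0.137*b^2 + 12.9251*b - 13.0977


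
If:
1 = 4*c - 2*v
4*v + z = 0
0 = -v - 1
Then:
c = -1/4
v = -1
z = 4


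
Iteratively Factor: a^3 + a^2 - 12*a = (a + 4)*(a^2 - 3*a) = a*(a + 4)*(a - 3)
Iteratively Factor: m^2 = (m)*(m)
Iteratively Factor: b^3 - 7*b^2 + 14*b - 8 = (b - 4)*(b^2 - 3*b + 2) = (b - 4)*(b - 1)*(b - 2)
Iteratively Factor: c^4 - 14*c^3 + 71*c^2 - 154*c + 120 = (c - 2)*(c^3 - 12*c^2 + 47*c - 60) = (c - 3)*(c - 2)*(c^2 - 9*c + 20) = (c - 4)*(c - 3)*(c - 2)*(c - 5)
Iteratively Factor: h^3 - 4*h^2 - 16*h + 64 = (h - 4)*(h^2 - 16) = (h - 4)*(h + 4)*(h - 4)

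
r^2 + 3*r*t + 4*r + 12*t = (r + 4)*(r + 3*t)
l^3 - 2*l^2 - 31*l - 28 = (l - 7)*(l + 1)*(l + 4)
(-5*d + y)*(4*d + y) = -20*d^2 - d*y + y^2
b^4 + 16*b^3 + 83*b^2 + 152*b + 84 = (b + 1)*(b + 2)*(b + 6)*(b + 7)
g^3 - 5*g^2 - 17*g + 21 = (g - 7)*(g - 1)*(g + 3)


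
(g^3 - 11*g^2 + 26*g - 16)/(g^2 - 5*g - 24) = (g^2 - 3*g + 2)/(g + 3)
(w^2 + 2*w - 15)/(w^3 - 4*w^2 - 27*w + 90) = 1/(w - 6)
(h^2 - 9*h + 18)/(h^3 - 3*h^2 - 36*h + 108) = 1/(h + 6)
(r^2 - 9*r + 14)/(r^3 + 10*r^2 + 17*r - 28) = (r^2 - 9*r + 14)/(r^3 + 10*r^2 + 17*r - 28)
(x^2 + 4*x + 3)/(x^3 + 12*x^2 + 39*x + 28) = (x + 3)/(x^2 + 11*x + 28)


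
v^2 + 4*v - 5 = (v - 1)*(v + 5)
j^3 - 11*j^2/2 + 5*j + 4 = (j - 4)*(j - 2)*(j + 1/2)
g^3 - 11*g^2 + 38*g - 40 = (g - 5)*(g - 4)*(g - 2)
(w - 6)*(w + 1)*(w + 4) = w^3 - w^2 - 26*w - 24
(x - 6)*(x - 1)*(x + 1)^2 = x^4 - 5*x^3 - 7*x^2 + 5*x + 6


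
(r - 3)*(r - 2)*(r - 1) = r^3 - 6*r^2 + 11*r - 6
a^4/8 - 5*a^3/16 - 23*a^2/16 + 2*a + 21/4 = (a/4 + 1/2)*(a/2 + 1)*(a - 7/2)*(a - 3)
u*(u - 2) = u^2 - 2*u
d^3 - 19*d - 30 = (d - 5)*(d + 2)*(d + 3)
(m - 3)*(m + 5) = m^2 + 2*m - 15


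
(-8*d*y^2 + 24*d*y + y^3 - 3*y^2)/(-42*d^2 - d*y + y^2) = y*(8*d*y - 24*d - y^2 + 3*y)/(42*d^2 + d*y - y^2)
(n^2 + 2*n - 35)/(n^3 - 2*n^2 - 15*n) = (n + 7)/(n*(n + 3))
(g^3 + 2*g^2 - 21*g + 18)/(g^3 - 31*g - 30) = (-g^3 - 2*g^2 + 21*g - 18)/(-g^3 + 31*g + 30)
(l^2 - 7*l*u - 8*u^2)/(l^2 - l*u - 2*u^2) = (-l + 8*u)/(-l + 2*u)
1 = 1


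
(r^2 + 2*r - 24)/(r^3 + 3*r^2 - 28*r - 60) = (r - 4)/(r^2 - 3*r - 10)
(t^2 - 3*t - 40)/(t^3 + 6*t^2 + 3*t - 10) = (t - 8)/(t^2 + t - 2)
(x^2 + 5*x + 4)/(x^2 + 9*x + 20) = (x + 1)/(x + 5)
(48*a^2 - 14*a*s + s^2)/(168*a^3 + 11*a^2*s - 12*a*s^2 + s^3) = (-6*a + s)/(-21*a^2 - 4*a*s + s^2)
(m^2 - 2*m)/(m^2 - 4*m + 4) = m/(m - 2)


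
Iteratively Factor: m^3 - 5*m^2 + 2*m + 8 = (m - 2)*(m^2 - 3*m - 4) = (m - 2)*(m + 1)*(m - 4)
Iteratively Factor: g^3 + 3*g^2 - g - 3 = (g - 1)*(g^2 + 4*g + 3) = (g - 1)*(g + 3)*(g + 1)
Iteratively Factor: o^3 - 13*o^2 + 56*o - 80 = (o - 4)*(o^2 - 9*o + 20) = (o - 5)*(o - 4)*(o - 4)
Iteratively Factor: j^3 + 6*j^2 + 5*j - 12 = (j - 1)*(j^2 + 7*j + 12) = (j - 1)*(j + 4)*(j + 3)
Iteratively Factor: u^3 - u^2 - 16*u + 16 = (u + 4)*(u^2 - 5*u + 4) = (u - 4)*(u + 4)*(u - 1)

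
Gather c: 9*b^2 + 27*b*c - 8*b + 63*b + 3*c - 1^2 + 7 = 9*b^2 + 55*b + c*(27*b + 3) + 6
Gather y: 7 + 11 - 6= 12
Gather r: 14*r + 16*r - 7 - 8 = 30*r - 15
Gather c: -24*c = -24*c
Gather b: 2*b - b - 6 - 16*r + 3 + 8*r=b - 8*r - 3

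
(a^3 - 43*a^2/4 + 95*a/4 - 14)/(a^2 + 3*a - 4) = (a^2 - 39*a/4 + 14)/(a + 4)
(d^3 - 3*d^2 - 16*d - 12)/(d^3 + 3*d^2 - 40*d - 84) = (d + 1)/(d + 7)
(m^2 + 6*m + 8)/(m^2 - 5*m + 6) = (m^2 + 6*m + 8)/(m^2 - 5*m + 6)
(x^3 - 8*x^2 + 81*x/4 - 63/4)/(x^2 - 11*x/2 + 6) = (2*x^2 - 13*x + 21)/(2*(x - 4))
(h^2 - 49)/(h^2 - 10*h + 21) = (h + 7)/(h - 3)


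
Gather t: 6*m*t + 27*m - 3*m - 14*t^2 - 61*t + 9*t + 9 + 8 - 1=24*m - 14*t^2 + t*(6*m - 52) + 16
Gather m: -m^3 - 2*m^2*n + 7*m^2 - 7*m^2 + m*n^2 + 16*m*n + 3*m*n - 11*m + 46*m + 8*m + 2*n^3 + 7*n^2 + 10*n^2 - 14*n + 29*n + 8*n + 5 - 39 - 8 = -m^3 - 2*m^2*n + m*(n^2 + 19*n + 43) + 2*n^3 + 17*n^2 + 23*n - 42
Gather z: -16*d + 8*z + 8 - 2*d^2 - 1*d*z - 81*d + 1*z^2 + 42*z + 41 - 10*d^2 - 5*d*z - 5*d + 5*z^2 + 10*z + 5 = -12*d^2 - 102*d + 6*z^2 + z*(60 - 6*d) + 54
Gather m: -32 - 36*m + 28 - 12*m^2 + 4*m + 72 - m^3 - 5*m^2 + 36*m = -m^3 - 17*m^2 + 4*m + 68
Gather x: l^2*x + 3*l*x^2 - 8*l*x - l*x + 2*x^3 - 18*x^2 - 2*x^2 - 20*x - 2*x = 2*x^3 + x^2*(3*l - 20) + x*(l^2 - 9*l - 22)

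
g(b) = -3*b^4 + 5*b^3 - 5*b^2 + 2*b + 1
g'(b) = -12*b^3 + 15*b^2 - 10*b + 2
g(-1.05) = -16.05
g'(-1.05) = 42.93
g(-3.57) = -784.66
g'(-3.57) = 774.87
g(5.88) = -2729.79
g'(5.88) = -1977.75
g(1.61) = -8.03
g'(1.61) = -25.30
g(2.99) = -143.84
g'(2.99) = -214.57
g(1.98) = -21.94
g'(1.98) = -52.14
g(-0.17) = 0.49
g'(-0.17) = 4.19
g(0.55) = 1.14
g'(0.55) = -0.96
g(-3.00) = -428.00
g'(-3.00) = 491.00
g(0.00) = 1.00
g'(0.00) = 2.00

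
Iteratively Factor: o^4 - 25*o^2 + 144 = (o + 3)*(o^3 - 3*o^2 - 16*o + 48) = (o - 4)*(o + 3)*(o^2 + o - 12) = (o - 4)*(o + 3)*(o + 4)*(o - 3)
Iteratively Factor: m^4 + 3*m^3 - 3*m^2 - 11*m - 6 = (m + 1)*(m^3 + 2*m^2 - 5*m - 6) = (m - 2)*(m + 1)*(m^2 + 4*m + 3) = (m - 2)*(m + 1)*(m + 3)*(m + 1)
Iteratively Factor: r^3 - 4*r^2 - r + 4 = (r - 4)*(r^2 - 1) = (r - 4)*(r + 1)*(r - 1)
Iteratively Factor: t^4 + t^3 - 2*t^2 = (t + 2)*(t^3 - t^2) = (t - 1)*(t + 2)*(t^2) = t*(t - 1)*(t + 2)*(t)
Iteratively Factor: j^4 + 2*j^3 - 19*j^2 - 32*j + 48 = (j + 4)*(j^3 - 2*j^2 - 11*j + 12) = (j - 1)*(j + 4)*(j^2 - j - 12) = (j - 1)*(j + 3)*(j + 4)*(j - 4)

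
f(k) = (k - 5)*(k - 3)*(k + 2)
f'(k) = (k - 5)*(k - 3) + (k - 5)*(k + 2) + (k - 3)*(k + 2)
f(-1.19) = 21.01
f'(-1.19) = 17.53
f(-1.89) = 3.71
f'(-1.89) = 32.40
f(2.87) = 1.35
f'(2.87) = -10.73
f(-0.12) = 30.03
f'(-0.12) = 0.48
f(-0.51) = 28.82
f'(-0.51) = 5.90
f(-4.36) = -162.58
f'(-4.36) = 108.35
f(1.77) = 14.98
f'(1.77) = -12.84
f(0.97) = 24.30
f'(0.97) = -9.82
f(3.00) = 0.00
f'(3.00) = -10.00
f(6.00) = 24.00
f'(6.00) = 35.00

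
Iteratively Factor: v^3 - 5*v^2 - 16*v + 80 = (v - 4)*(v^2 - v - 20) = (v - 5)*(v - 4)*(v + 4)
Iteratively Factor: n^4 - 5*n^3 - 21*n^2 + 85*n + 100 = (n + 4)*(n^3 - 9*n^2 + 15*n + 25) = (n - 5)*(n + 4)*(n^2 - 4*n - 5) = (n - 5)*(n + 1)*(n + 4)*(n - 5)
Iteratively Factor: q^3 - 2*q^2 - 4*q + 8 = (q - 2)*(q^2 - 4) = (q - 2)^2*(q + 2)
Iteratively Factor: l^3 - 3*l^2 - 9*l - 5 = (l + 1)*(l^2 - 4*l - 5) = (l + 1)^2*(l - 5)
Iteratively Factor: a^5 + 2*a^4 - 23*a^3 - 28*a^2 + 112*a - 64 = (a - 4)*(a^4 + 6*a^3 + a^2 - 24*a + 16) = (a - 4)*(a - 1)*(a^3 + 7*a^2 + 8*a - 16) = (a - 4)*(a - 1)^2*(a^2 + 8*a + 16) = (a - 4)*(a - 1)^2*(a + 4)*(a + 4)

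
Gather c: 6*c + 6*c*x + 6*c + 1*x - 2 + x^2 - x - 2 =c*(6*x + 12) + x^2 - 4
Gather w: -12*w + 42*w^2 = 42*w^2 - 12*w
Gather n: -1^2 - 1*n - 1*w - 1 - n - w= -2*n - 2*w - 2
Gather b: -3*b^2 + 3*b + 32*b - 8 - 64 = -3*b^2 + 35*b - 72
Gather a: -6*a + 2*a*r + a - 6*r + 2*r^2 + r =a*(2*r - 5) + 2*r^2 - 5*r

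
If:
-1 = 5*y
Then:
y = -1/5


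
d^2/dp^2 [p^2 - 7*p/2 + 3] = 2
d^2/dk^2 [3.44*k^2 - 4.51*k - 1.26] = 6.88000000000000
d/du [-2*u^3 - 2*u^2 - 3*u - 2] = -6*u^2 - 4*u - 3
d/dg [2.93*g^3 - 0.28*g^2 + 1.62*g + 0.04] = 8.79*g^2 - 0.56*g + 1.62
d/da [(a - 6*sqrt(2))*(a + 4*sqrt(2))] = 2*a - 2*sqrt(2)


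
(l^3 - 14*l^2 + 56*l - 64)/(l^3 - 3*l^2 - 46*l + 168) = (l^2 - 10*l + 16)/(l^2 + l - 42)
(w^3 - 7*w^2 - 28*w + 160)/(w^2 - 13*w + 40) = (w^2 + w - 20)/(w - 5)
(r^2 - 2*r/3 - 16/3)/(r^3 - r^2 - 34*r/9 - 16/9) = 3*(r + 2)/(3*r^2 + 5*r + 2)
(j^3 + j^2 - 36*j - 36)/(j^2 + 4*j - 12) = (j^2 - 5*j - 6)/(j - 2)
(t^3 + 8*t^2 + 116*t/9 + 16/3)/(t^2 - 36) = (t^2 + 2*t + 8/9)/(t - 6)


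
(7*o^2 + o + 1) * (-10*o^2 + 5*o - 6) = -70*o^4 + 25*o^3 - 47*o^2 - o - 6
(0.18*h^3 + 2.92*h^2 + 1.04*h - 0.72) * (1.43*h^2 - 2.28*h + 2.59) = 0.2574*h^5 + 3.7652*h^4 - 4.7042*h^3 + 4.162*h^2 + 4.3352*h - 1.8648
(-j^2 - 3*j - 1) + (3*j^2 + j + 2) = 2*j^2 - 2*j + 1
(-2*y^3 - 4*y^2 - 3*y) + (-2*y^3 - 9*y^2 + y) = -4*y^3 - 13*y^2 - 2*y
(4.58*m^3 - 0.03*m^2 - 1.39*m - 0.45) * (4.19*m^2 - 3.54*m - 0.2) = 19.1902*m^5 - 16.3389*m^4 - 6.6339*m^3 + 3.0411*m^2 + 1.871*m + 0.09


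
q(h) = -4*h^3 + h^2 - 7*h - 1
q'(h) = -12*h^2 + 2*h - 7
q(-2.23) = 63.94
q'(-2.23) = -71.13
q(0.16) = -2.11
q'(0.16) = -6.99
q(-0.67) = 5.34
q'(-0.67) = -13.73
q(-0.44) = 2.61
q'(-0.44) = -10.20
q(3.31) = -158.27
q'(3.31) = -131.85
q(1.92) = -39.07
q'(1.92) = -47.40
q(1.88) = -37.20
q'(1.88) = -45.65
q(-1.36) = 20.43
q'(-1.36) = -31.92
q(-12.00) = 7139.00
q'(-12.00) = -1759.00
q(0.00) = -1.00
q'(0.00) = -7.00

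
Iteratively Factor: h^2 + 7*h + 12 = (h + 4)*(h + 3)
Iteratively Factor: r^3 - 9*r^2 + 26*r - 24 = (r - 4)*(r^2 - 5*r + 6) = (r - 4)*(r - 3)*(r - 2)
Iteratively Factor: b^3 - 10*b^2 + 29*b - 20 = (b - 1)*(b^2 - 9*b + 20) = (b - 4)*(b - 1)*(b - 5)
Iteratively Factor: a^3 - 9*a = (a + 3)*(a^2 - 3*a) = a*(a + 3)*(a - 3)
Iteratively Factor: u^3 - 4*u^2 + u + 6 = (u - 3)*(u^2 - u - 2) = (u - 3)*(u - 2)*(u + 1)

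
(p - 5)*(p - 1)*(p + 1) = p^3 - 5*p^2 - p + 5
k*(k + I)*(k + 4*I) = k^3 + 5*I*k^2 - 4*k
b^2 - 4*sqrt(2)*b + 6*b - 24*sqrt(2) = (b + 6)*(b - 4*sqrt(2))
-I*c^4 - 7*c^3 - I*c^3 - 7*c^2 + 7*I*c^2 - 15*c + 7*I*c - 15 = (c - 5*I)*(c - 3*I)*(c + I)*(-I*c - I)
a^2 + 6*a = a*(a + 6)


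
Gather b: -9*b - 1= -9*b - 1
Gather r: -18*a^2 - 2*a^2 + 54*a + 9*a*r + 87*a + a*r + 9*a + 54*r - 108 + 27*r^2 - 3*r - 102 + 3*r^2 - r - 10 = -20*a^2 + 150*a + 30*r^2 + r*(10*a + 50) - 220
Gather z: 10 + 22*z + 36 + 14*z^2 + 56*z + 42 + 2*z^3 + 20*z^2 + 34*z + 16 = 2*z^3 + 34*z^2 + 112*z + 104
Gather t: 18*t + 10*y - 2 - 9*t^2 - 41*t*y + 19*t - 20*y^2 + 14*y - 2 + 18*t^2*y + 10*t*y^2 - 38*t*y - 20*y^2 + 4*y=t^2*(18*y - 9) + t*(10*y^2 - 79*y + 37) - 40*y^2 + 28*y - 4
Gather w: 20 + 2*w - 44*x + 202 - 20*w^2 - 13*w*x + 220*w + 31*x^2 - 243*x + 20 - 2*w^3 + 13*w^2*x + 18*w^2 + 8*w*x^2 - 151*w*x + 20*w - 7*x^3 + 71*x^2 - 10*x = -2*w^3 + w^2*(13*x - 2) + w*(8*x^2 - 164*x + 242) - 7*x^3 + 102*x^2 - 297*x + 242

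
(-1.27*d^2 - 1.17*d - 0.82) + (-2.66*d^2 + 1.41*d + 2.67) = -3.93*d^2 + 0.24*d + 1.85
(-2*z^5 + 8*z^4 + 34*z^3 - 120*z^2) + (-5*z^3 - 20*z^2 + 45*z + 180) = -2*z^5 + 8*z^4 + 29*z^3 - 140*z^2 + 45*z + 180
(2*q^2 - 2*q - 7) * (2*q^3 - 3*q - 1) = 4*q^5 - 4*q^4 - 20*q^3 + 4*q^2 + 23*q + 7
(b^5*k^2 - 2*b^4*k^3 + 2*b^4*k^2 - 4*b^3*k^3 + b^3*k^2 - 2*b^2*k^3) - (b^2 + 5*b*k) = b^5*k^2 - 2*b^4*k^3 + 2*b^4*k^2 - 4*b^3*k^3 + b^3*k^2 - 2*b^2*k^3 - b^2 - 5*b*k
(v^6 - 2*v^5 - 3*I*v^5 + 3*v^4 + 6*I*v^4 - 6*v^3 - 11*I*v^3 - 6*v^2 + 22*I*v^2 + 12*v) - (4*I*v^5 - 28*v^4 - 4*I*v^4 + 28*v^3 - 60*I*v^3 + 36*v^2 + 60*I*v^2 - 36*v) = v^6 - 2*v^5 - 7*I*v^5 + 31*v^4 + 10*I*v^4 - 34*v^3 + 49*I*v^3 - 42*v^2 - 38*I*v^2 + 48*v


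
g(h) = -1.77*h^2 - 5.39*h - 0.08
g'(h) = -3.54*h - 5.39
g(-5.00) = -17.38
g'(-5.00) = 12.31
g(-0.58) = 2.45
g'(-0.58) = -3.34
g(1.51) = -12.25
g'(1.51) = -10.74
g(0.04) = -0.30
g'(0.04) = -5.53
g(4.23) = -54.55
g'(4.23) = -20.36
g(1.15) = -8.62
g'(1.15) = -9.46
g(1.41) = -11.20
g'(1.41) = -10.38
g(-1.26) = 3.90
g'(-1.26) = -0.93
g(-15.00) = -317.48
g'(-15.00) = 47.71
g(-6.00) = -31.46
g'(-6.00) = 15.85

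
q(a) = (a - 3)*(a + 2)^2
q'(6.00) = 112.00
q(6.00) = 192.00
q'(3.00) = 25.00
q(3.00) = 0.00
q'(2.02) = 8.28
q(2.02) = -15.84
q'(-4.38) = 40.79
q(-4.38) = -41.80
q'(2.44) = 14.74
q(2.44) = -11.04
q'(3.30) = 31.27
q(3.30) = 8.43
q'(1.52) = 1.97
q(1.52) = -18.34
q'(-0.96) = -7.16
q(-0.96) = -4.28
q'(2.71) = 19.45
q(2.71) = -6.43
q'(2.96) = 24.20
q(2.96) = -0.98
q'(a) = (a - 3)*(2*a + 4) + (a + 2)^2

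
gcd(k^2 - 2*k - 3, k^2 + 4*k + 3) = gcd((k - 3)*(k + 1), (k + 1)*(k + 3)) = k + 1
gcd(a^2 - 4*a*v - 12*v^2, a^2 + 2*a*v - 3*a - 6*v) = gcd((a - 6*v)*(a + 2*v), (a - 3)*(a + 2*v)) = a + 2*v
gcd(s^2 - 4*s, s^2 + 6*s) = s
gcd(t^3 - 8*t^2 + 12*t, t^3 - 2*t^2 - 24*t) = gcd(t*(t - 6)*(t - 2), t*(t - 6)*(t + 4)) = t^2 - 6*t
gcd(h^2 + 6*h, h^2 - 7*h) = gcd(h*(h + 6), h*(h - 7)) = h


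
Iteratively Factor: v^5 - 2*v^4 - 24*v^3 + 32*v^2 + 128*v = (v + 2)*(v^4 - 4*v^3 - 16*v^2 + 64*v) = (v + 2)*(v + 4)*(v^3 - 8*v^2 + 16*v) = v*(v + 2)*(v + 4)*(v^2 - 8*v + 16) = v*(v - 4)*(v + 2)*(v + 4)*(v - 4)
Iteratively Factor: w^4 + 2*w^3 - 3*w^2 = (w)*(w^3 + 2*w^2 - 3*w) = w^2*(w^2 + 2*w - 3) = w^2*(w - 1)*(w + 3)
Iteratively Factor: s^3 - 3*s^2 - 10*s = (s - 5)*(s^2 + 2*s) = (s - 5)*(s + 2)*(s)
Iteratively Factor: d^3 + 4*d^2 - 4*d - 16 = (d + 2)*(d^2 + 2*d - 8) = (d - 2)*(d + 2)*(d + 4)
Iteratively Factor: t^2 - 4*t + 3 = (t - 3)*(t - 1)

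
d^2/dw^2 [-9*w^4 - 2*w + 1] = -108*w^2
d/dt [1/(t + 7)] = -1/(t + 7)^2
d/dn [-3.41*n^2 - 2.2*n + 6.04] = -6.82*n - 2.2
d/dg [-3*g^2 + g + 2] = 1 - 6*g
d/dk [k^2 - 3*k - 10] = 2*k - 3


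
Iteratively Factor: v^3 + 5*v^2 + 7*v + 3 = (v + 1)*(v^2 + 4*v + 3) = (v + 1)*(v + 3)*(v + 1)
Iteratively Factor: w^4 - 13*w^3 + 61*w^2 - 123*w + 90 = (w - 2)*(w^3 - 11*w^2 + 39*w - 45) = (w - 5)*(w - 2)*(w^2 - 6*w + 9) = (w - 5)*(w - 3)*(w - 2)*(w - 3)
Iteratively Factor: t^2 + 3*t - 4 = (t - 1)*(t + 4)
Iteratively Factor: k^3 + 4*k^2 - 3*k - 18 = (k + 3)*(k^2 + k - 6) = (k + 3)^2*(k - 2)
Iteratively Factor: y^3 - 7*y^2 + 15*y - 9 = (y - 3)*(y^2 - 4*y + 3) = (y - 3)*(y - 1)*(y - 3)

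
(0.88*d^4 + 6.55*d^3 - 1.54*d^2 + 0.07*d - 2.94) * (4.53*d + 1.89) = 3.9864*d^5 + 31.3347*d^4 + 5.4033*d^3 - 2.5935*d^2 - 13.1859*d - 5.5566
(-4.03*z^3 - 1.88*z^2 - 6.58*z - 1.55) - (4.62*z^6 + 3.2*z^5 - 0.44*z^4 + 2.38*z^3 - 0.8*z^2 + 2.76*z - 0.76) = -4.62*z^6 - 3.2*z^5 + 0.44*z^4 - 6.41*z^3 - 1.08*z^2 - 9.34*z - 0.79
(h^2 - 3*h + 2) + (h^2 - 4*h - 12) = 2*h^2 - 7*h - 10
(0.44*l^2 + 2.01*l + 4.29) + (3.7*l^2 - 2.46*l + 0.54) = 4.14*l^2 - 0.45*l + 4.83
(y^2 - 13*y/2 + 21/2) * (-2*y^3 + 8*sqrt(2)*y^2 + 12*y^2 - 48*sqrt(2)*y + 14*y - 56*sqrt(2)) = -2*y^5 + 8*sqrt(2)*y^4 + 25*y^4 - 100*sqrt(2)*y^3 - 85*y^3 + 35*y^2 + 340*sqrt(2)*y^2 - 140*sqrt(2)*y + 147*y - 588*sqrt(2)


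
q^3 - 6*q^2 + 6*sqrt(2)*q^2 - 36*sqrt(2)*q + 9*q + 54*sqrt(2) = (q - 3)^2*(q + 6*sqrt(2))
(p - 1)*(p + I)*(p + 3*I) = p^3 - p^2 + 4*I*p^2 - 3*p - 4*I*p + 3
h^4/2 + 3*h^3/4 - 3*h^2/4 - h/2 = h*(h/2 + 1)*(h - 1)*(h + 1/2)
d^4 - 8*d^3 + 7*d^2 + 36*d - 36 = (d - 6)*(d - 3)*(d - 1)*(d + 2)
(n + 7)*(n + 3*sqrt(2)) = n^2 + 3*sqrt(2)*n + 7*n + 21*sqrt(2)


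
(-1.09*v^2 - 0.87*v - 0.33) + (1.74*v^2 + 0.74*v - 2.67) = 0.65*v^2 - 0.13*v - 3.0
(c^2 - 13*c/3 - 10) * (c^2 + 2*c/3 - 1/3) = c^4 - 11*c^3/3 - 119*c^2/9 - 47*c/9 + 10/3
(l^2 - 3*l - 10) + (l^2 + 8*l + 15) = 2*l^2 + 5*l + 5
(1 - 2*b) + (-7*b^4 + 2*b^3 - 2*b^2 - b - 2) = -7*b^4 + 2*b^3 - 2*b^2 - 3*b - 1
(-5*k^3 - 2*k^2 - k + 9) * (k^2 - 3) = -5*k^5 - 2*k^4 + 14*k^3 + 15*k^2 + 3*k - 27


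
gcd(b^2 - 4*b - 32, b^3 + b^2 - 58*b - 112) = b - 8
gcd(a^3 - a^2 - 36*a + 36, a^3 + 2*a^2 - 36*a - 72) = a^2 - 36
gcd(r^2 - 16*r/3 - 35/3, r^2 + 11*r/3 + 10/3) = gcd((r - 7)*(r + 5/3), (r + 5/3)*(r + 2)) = r + 5/3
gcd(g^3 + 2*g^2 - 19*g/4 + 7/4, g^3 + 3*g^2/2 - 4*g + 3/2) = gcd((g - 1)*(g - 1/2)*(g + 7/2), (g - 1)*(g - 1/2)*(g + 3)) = g^2 - 3*g/2 + 1/2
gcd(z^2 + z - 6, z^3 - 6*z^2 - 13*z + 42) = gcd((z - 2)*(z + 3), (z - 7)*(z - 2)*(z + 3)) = z^2 + z - 6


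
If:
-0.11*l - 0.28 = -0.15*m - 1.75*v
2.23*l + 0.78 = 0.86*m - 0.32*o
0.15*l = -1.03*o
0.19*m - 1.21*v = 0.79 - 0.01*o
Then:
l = 1.07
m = 3.63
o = -0.16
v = -0.08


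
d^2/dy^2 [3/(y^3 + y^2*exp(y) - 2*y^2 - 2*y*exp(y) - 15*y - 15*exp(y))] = 3*(-2*(-y^2*exp(y) - 3*y^2 + 4*y + 17*exp(y) + 15)^2 + (-y^2*exp(y) - 2*y*exp(y) - 6*y + 17*exp(y) + 4)*(-y^3 - y^2*exp(y) + 2*y^2 + 2*y*exp(y) + 15*y + 15*exp(y)))/(-y^3 - y^2*exp(y) + 2*y^2 + 2*y*exp(y) + 15*y + 15*exp(y))^3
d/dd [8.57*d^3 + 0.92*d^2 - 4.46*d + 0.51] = 25.71*d^2 + 1.84*d - 4.46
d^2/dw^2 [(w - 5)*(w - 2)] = 2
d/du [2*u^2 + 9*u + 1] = 4*u + 9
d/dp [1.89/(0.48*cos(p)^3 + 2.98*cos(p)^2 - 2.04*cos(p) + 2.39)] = (2.7216*cos(p)^2 + 11.2644*cos(p) - 3.8556)*sin(p)/(0.48*cos(p)^3 + 2.98*cos(p)^2 - 2.04*cos(p) + 2.39)^2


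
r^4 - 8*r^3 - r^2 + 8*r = r*(r - 8)*(r - 1)*(r + 1)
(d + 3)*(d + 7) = d^2 + 10*d + 21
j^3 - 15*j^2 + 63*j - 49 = (j - 7)^2*(j - 1)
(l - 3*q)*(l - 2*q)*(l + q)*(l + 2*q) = l^4 - 2*l^3*q - 7*l^2*q^2 + 8*l*q^3 + 12*q^4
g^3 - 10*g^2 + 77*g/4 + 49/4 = (g - 7)*(g - 7/2)*(g + 1/2)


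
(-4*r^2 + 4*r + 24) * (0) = 0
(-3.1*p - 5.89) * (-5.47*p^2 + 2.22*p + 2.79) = 16.957*p^3 + 25.3363*p^2 - 21.7248*p - 16.4331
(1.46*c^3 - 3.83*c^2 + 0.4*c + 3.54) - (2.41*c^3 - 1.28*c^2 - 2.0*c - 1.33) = -0.95*c^3 - 2.55*c^2 + 2.4*c + 4.87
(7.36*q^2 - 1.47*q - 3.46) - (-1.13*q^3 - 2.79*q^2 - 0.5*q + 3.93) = 1.13*q^3 + 10.15*q^2 - 0.97*q - 7.39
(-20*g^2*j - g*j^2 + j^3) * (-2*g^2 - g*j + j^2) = 40*g^4*j + 22*g^3*j^2 - 21*g^2*j^3 - 2*g*j^4 + j^5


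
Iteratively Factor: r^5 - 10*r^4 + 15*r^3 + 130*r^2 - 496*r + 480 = (r - 5)*(r^4 - 5*r^3 - 10*r^2 + 80*r - 96) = (r - 5)*(r + 4)*(r^3 - 9*r^2 + 26*r - 24) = (r - 5)*(r - 2)*(r + 4)*(r^2 - 7*r + 12) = (r - 5)*(r - 3)*(r - 2)*(r + 4)*(r - 4)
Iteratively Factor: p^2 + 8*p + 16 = (p + 4)*(p + 4)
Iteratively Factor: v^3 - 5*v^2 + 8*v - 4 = (v - 2)*(v^2 - 3*v + 2) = (v - 2)*(v - 1)*(v - 2)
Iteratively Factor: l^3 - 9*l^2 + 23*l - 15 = (l - 5)*(l^2 - 4*l + 3) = (l - 5)*(l - 3)*(l - 1)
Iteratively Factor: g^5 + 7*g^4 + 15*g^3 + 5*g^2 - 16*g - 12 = (g + 1)*(g^4 + 6*g^3 + 9*g^2 - 4*g - 12) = (g + 1)*(g + 2)*(g^3 + 4*g^2 + g - 6) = (g + 1)*(g + 2)^2*(g^2 + 2*g - 3) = (g + 1)*(g + 2)^2*(g + 3)*(g - 1)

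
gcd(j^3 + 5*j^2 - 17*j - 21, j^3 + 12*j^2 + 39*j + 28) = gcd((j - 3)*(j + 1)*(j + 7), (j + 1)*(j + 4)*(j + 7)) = j^2 + 8*j + 7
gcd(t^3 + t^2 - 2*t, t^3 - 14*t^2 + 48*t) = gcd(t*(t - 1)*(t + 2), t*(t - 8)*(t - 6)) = t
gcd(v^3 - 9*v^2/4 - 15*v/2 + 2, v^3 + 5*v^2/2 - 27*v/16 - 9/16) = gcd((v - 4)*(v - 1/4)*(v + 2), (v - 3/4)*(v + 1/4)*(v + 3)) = 1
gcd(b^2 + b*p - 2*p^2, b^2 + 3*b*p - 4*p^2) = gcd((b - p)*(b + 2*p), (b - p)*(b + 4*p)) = -b + p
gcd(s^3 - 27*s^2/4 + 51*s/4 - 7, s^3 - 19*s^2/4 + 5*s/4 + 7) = s^2 - 23*s/4 + 7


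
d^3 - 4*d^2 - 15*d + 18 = (d - 6)*(d - 1)*(d + 3)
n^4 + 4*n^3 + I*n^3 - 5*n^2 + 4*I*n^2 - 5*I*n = n*(n - 1)*(n + 5)*(n + I)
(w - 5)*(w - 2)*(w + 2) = w^3 - 5*w^2 - 4*w + 20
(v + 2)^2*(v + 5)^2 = v^4 + 14*v^3 + 69*v^2 + 140*v + 100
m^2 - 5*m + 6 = (m - 3)*(m - 2)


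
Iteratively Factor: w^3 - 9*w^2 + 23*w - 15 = (w - 3)*(w^2 - 6*w + 5) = (w - 3)*(w - 1)*(w - 5)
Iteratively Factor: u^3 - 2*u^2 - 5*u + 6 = (u + 2)*(u^2 - 4*u + 3) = (u - 1)*(u + 2)*(u - 3)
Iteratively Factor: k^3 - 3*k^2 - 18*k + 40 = (k - 5)*(k^2 + 2*k - 8) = (k - 5)*(k + 4)*(k - 2)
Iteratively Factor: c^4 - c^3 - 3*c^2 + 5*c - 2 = (c - 1)*(c^3 - 3*c + 2) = (c - 1)^2*(c^2 + c - 2) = (c - 1)^3*(c + 2)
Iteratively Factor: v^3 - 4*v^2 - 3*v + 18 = (v - 3)*(v^2 - v - 6) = (v - 3)*(v + 2)*(v - 3)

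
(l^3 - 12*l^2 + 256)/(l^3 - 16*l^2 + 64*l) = (l + 4)/l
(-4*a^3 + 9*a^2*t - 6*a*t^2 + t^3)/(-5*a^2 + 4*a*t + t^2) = (4*a^2 - 5*a*t + t^2)/(5*a + t)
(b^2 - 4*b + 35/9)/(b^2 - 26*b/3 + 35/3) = (b - 7/3)/(b - 7)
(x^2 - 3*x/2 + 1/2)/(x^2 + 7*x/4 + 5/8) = 4*(2*x^2 - 3*x + 1)/(8*x^2 + 14*x + 5)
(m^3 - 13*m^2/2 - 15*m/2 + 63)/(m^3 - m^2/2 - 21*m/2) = (m - 6)/m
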